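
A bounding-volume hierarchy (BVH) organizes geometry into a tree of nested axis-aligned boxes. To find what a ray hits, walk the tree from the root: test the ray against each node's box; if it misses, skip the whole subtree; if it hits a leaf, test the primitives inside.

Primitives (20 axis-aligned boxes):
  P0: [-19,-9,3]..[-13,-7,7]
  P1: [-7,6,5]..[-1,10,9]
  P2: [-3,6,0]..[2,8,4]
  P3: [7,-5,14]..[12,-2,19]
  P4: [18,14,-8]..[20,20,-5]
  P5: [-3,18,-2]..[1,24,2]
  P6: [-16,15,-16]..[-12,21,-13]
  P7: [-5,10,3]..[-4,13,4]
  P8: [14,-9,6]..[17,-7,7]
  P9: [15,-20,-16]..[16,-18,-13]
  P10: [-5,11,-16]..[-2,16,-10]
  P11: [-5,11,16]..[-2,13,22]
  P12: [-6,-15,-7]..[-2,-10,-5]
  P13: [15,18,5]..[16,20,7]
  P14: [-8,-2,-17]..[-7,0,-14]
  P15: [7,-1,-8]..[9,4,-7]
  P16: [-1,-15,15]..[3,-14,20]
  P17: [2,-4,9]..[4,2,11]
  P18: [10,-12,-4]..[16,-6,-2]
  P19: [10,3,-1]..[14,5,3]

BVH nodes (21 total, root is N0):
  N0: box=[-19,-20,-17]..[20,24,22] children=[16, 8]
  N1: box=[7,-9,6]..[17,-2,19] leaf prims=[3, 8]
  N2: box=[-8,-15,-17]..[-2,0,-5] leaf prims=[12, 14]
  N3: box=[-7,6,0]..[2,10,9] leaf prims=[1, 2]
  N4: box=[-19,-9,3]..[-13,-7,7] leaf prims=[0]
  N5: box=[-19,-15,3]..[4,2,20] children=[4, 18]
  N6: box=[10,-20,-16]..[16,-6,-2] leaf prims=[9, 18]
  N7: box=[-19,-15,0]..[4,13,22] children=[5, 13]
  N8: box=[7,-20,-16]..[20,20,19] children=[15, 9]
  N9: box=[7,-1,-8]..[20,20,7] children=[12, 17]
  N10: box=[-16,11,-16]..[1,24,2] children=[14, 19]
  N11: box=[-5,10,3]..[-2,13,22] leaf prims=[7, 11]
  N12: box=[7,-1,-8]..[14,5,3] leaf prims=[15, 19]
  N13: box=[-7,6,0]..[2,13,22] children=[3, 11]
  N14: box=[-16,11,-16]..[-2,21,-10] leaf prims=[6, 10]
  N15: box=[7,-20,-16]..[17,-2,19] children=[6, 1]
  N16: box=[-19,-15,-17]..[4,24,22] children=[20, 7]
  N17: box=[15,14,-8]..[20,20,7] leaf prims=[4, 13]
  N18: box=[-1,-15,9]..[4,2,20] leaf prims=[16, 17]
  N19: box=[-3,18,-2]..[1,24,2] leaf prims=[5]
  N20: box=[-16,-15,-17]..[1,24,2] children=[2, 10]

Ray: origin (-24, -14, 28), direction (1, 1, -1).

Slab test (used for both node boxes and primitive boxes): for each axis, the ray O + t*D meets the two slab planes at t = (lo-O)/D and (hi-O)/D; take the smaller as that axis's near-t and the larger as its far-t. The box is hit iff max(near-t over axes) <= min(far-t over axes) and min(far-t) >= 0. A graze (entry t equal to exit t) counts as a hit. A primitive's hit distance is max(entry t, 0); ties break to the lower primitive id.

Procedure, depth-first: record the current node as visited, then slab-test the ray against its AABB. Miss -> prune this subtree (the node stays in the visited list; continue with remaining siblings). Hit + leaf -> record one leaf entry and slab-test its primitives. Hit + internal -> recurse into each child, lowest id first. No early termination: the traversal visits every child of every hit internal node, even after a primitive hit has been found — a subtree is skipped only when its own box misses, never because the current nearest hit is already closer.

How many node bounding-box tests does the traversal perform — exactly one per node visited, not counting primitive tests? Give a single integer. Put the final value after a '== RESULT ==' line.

Walk:
N0 x:[5,44] y:[-6,38] z:[6,45] -> hit [6,38], descend [8, 16]
  N8 x:[31,44] y:[-6,34] z:[9,44] -> hit [31,34], descend [9, 15]
    N9 x:[31,44] y:[13,34] z:[21,36] -> hit [31,34], descend [12, 17]
      N12 x:[31,38] y:[13,19] z:[25,36] -> miss, prune
      N17 x:[39,44] y:[28,34] z:[21,36] -> miss, prune
    N15 x:[31,41] y:[-6,12] z:[9,44] -> miss, prune
  N16 x:[5,28] y:[-1,38] z:[6,45] -> hit [6,28], descend [7, 20]
    N7 x:[5,28] y:[-1,27] z:[6,28] -> hit [6,27], descend [5, 13]
      N5 x:[5,28] y:[-1,16] z:[8,25] -> hit [8,16], descend [4, 18]
        N4 x:[5,11] y:[5,7] z:[21,25] -> miss, prune
        N18 x:[23,28] y:[-1,16] z:[8,19] -> miss, prune
      N13 x:[17,26] y:[20,27] z:[6,28] -> hit [20,26], descend [3, 11]
        N3 x:[17,26] y:[20,24] z:[19,28] -> hit [20,24] leaf, test {P1@t=20, P2(miss)}
        N11 x:[19,22] y:[24,27] z:[6,25] -> miss, prune
    N20 x:[8,25] y:[-1,38] z:[26,45] -> miss, prune

Visited [0, 8, 9, 12, 17, 15, 16, 7, 5, 4, 18, 13, 3, 11, 20]. Tests: 15 box, 1 leaf. Nearest: P1.

== RESULT ==
15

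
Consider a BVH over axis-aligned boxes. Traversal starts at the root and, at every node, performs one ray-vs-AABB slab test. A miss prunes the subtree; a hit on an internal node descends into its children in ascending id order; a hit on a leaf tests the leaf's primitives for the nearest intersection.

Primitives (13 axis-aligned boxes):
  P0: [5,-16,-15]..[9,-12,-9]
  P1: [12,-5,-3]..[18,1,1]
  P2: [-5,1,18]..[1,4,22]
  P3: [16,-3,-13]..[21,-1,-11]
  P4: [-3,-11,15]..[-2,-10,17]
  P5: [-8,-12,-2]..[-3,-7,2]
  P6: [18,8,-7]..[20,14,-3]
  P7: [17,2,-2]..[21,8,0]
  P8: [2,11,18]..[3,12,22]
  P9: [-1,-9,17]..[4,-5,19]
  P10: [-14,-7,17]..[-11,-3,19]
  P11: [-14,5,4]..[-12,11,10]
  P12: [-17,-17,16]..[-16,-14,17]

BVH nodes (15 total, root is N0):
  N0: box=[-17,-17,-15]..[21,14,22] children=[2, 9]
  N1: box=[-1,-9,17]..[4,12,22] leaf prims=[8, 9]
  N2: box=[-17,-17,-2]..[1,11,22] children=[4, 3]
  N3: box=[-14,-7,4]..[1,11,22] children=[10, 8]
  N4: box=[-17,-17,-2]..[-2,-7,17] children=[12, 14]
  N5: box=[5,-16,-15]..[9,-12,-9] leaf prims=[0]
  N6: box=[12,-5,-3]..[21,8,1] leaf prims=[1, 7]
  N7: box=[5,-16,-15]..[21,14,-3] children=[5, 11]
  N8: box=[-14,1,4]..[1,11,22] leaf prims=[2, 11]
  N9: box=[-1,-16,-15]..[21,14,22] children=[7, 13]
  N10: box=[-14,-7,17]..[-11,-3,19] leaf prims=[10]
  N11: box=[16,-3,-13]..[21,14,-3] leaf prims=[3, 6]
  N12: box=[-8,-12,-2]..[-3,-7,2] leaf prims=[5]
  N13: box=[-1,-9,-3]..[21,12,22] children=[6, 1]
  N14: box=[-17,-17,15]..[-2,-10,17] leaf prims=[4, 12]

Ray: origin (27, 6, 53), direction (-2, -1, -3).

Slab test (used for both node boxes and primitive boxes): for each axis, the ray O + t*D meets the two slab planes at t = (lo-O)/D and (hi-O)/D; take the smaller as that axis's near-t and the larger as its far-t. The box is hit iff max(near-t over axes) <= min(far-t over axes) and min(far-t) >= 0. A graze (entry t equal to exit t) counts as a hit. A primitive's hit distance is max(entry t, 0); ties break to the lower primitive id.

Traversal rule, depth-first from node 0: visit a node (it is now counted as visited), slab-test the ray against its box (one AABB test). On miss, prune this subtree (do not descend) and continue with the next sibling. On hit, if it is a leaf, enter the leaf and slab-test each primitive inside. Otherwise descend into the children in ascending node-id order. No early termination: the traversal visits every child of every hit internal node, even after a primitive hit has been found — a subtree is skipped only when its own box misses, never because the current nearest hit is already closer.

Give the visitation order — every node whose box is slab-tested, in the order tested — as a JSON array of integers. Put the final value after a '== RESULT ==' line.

Traverse from the root:
N0 x:[3,22] y:[-8,23] z:[31/3,68/3] -> hit [31/3,22], descend [2, 9]
  N2 x:[13,22] y:[-5,23] z:[31/3,55/3] -> hit [13,55/3], descend [3, 4]
    N3 x:[13,41/2] y:[-5,13] z:[31/3,49/3] -> hit [13,13], descend [8, 10]
      N8 x:[13,41/2] y:[-5,5] z:[31/3,49/3] -> miss, prune
      N10 x:[19,41/2] y:[9,13] z:[34/3,12] -> miss, prune
    N4 x:[29/2,22] y:[13,23] z:[12,55/3] -> hit [29/2,55/3], descend [12, 14]
      N12 x:[15,35/2] y:[13,18] z:[17,55/3] -> hit [17,35/2] leaf, test {P5@t=17}
      N14 x:[29/2,22] y:[16,23] z:[12,38/3] -> miss, prune
  N9 x:[3,14] y:[-8,22] z:[31/3,68/3] -> hit [31/3,14], descend [7, 13]
    N7 x:[3,11] y:[-8,22] z:[56/3,68/3] -> miss, prune
    N13 x:[3,14] y:[-6,15] z:[31/3,56/3] -> hit [31/3,14], descend [1, 6]
      N1 x:[23/2,14] y:[-6,15] z:[31/3,12] -> hit [23/2,12] leaf, test {P8(miss), P9@t=23/2}
      N6 x:[3,15/2] y:[-2,11] z:[52/3,56/3] -> miss, prune

Visited [0, 2, 3, 8, 10, 4, 12, 14, 9, 7, 13, 1, 6]. Tests: 13 box, 2 leaf. Nearest: P9.

== RESULT ==
[0, 2, 3, 8, 10, 4, 12, 14, 9, 7, 13, 1, 6]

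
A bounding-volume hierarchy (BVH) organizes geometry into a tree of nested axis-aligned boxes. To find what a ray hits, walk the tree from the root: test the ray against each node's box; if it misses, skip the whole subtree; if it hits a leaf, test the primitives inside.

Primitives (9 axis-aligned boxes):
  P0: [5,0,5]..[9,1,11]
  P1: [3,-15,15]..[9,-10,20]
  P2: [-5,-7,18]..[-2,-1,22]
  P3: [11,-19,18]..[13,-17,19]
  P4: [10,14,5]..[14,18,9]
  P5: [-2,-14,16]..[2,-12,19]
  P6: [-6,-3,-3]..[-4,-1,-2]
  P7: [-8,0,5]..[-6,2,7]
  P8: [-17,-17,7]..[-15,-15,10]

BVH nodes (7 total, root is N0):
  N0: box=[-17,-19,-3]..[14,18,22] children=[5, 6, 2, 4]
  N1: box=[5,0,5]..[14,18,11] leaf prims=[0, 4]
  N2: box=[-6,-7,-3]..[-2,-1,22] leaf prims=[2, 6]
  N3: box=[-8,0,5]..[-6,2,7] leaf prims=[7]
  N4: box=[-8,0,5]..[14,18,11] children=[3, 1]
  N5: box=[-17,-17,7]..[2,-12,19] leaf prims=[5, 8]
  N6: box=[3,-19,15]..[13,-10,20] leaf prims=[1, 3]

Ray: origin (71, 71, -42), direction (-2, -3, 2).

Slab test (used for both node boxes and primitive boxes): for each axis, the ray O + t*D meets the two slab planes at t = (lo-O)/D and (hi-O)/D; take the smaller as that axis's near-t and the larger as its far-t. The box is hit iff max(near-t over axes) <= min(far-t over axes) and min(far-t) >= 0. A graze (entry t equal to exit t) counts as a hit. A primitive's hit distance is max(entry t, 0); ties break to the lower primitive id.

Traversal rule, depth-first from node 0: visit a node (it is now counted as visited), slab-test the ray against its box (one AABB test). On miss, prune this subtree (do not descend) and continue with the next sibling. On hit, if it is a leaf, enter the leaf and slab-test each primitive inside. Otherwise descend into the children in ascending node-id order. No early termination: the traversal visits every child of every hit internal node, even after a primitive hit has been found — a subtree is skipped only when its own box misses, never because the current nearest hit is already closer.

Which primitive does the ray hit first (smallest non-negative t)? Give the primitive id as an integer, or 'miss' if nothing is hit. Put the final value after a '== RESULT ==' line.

Walk:
N0 x:[57/2,44] y:[53/3,30] z:[39/2,32] -> hit [57/2,30], descend [2, 4, 5, 6]
  N2 x:[73/2,77/2] y:[24,26] z:[39/2,32] -> miss, prune
  N4 x:[57/2,79/2] y:[53/3,71/3] z:[47/2,53/2] -> miss, prune
  N5 x:[69/2,44] y:[83/3,88/3] z:[49/2,61/2] -> miss, prune
  N6 x:[29,34] y:[27,30] z:[57/2,31] -> hit [29,30] leaf, test {P1(miss), P3@t=30}

order=[0, 2, 4, 5, 6]  |boxes|=5  |leaves|=1  hit=P3

== RESULT ==
3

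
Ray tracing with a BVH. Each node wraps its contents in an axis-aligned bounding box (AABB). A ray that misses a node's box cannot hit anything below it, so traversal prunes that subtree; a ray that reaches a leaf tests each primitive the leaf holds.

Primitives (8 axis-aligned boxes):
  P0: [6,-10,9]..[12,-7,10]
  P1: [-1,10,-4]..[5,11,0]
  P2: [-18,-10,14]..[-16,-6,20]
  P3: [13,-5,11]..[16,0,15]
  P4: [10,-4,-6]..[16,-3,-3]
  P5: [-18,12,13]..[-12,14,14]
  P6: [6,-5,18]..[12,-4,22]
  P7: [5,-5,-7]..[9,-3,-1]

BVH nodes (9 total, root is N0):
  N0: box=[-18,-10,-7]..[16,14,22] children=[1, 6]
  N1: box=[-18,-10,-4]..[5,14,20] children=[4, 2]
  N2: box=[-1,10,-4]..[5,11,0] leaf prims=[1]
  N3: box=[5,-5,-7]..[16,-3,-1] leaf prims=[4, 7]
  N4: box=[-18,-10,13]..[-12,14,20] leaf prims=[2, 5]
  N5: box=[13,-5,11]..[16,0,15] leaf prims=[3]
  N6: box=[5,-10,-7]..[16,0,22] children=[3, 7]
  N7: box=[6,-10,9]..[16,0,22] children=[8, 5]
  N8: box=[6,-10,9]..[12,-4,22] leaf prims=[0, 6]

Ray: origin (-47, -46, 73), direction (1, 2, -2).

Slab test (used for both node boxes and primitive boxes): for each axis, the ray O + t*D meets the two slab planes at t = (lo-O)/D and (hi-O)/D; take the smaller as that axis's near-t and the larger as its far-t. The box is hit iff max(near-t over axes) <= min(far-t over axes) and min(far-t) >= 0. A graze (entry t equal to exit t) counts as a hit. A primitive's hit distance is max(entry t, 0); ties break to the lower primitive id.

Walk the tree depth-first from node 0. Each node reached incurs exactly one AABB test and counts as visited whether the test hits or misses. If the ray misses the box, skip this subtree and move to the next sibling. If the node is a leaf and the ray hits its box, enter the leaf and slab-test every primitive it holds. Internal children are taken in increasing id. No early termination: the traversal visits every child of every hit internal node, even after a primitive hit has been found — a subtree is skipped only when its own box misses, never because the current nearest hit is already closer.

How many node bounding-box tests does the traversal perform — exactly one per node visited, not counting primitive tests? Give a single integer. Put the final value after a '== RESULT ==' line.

Traverse from the root:
N0 x:[29,63] y:[18,30] z:[51/2,40] -> hit [29,30], descend [1, 6]
  N1 x:[29,52] y:[18,30] z:[53/2,77/2] -> hit [29,30], descend [2, 4]
    N2 x:[46,52] y:[28,57/2] z:[73/2,77/2] -> miss, prune
    N4 x:[29,35] y:[18,30] z:[53/2,30] -> hit [29,30] leaf, test {P2(miss), P5@t=59/2}
  N6 x:[52,63] y:[18,23] z:[51/2,40] -> miss, prune

Summary -> nodes [0, 1, 2, 4, 6]; box-tests=5; leaf-entries=1; first=P5

== RESULT ==
5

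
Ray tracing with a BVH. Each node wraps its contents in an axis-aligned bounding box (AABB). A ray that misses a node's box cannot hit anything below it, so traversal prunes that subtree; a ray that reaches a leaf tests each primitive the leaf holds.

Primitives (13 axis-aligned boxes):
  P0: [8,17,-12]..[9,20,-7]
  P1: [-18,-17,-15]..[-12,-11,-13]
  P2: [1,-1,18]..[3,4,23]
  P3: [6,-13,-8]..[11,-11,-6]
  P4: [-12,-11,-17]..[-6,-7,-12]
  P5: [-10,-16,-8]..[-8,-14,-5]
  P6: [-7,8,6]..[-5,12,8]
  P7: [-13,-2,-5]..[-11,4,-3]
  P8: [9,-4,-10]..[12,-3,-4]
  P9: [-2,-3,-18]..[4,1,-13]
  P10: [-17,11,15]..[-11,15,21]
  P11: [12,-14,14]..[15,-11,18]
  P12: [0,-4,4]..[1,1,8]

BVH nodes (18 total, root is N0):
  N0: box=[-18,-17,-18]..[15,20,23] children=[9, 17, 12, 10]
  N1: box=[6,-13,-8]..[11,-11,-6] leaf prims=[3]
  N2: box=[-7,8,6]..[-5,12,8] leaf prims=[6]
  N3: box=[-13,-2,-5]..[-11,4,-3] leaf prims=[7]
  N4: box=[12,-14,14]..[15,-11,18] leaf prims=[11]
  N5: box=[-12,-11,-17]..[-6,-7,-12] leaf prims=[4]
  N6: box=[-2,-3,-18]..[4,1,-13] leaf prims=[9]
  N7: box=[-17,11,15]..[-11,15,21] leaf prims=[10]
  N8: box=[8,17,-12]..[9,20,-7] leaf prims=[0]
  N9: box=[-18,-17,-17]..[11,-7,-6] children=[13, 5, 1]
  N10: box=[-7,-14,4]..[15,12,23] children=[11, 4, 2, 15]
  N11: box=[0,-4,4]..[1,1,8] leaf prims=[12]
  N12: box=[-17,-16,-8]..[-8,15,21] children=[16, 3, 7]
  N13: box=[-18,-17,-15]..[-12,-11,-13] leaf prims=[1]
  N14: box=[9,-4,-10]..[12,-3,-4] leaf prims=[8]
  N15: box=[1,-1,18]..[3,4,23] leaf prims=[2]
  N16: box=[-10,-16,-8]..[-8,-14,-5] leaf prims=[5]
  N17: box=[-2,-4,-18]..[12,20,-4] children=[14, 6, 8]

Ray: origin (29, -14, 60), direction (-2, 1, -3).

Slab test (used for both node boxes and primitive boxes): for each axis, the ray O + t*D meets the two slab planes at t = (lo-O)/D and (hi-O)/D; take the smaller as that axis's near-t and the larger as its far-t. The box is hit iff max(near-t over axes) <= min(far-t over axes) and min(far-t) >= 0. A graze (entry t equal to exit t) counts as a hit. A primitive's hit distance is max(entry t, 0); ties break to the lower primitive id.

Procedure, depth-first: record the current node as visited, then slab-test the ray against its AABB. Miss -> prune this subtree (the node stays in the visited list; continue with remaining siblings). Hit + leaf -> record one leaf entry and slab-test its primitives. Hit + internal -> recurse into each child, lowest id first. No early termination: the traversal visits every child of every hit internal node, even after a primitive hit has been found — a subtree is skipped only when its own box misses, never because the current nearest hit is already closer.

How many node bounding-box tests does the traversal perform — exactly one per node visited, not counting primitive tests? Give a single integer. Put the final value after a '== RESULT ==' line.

Walk:
N0 x:[7,47/2] y:[-3,34] z:[37/3,26] -> hit [37/3,47/2], descend [9, 10, 12, 17]
  N9 x:[9,47/2] y:[-3,7] z:[22,77/3] -> miss, prune
  N10 x:[7,18] y:[0,26] z:[37/3,56/3] -> hit [37/3,18], descend [2, 4, 11, 15]
    N2 x:[17,18] y:[22,26] z:[52/3,18] -> miss, prune
    N4 x:[7,17/2] y:[0,3] z:[14,46/3] -> miss, prune
    N11 x:[14,29/2] y:[10,15] z:[52/3,56/3] -> miss, prune
    N15 x:[13,14] y:[13,18] z:[37/3,14] -> hit [13,14] leaf, test {P2@t=13}
  N12 x:[37/2,23] y:[-2,29] z:[13,68/3] -> hit [37/2,68/3], descend [3, 7, 16]
    N3 x:[20,21] y:[12,18] z:[21,65/3] -> miss, prune
    N7 x:[20,23] y:[25,29] z:[13,15] -> miss, prune
    N16 x:[37/2,39/2] y:[-2,0] z:[65/3,68/3] -> miss, prune
  N17 x:[17/2,31/2] y:[10,34] z:[64/3,26] -> miss, prune

Summary -> nodes [0, 9, 10, 2, 4, 11, 15, 12, 3, 7, 16, 17]; box-tests=12; leaf-entries=1; first=P2

== RESULT ==
12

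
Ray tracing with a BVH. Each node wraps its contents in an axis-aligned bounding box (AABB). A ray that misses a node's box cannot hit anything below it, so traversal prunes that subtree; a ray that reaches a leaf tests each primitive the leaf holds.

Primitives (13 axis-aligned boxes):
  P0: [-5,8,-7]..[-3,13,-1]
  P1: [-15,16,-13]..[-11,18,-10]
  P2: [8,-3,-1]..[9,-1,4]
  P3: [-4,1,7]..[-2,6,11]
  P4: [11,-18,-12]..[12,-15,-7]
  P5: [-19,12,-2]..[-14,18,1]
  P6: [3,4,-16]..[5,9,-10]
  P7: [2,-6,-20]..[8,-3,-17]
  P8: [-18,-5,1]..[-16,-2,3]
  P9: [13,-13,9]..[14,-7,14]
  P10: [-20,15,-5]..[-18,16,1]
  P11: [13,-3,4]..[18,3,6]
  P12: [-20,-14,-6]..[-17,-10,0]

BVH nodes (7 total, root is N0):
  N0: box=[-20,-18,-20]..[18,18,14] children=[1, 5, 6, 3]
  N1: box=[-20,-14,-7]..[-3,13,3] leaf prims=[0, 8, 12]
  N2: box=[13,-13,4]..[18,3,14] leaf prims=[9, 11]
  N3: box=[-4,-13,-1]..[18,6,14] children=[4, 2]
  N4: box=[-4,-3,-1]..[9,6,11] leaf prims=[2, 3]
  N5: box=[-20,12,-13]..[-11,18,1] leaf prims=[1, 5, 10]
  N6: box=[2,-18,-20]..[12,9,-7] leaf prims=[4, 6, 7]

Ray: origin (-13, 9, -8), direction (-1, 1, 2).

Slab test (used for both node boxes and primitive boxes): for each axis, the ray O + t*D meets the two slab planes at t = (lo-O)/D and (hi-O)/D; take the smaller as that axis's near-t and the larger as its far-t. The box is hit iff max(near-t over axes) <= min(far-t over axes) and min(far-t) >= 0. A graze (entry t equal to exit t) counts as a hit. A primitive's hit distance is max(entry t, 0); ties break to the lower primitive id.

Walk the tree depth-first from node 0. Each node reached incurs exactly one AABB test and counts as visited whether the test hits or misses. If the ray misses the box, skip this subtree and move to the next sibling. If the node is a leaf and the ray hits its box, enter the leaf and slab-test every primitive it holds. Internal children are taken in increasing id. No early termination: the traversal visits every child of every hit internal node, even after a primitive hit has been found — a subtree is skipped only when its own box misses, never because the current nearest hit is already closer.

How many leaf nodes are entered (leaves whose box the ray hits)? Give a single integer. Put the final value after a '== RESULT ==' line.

Walk:
N0 x:[-31,7] y:[-27,9] z:[-6,11] -> hit [-6,7], descend [1, 3, 5, 6]
  N1 x:[-10,7] y:[-23,4] z:[1/2,11/2] -> hit [1/2,4] leaf, test {P0(miss), P8(miss), P12(miss)}
  N3 x:[-31,-9] y:[-22,-3] z:[7/2,11] -> miss, prune
  N5 x:[-2,7] y:[3,9] z:[-5/2,9/2] -> hit [3,9/2] leaf, test {P1(miss), P5@t=3, P10(miss)}
  N6 x:[-25,-15] y:[-27,0] z:[-6,1/2] -> miss, prune

5 AABB tests over nodes [0, 1, 3, 5, 6]; 2 leaves entered; closest P5.

== RESULT ==
2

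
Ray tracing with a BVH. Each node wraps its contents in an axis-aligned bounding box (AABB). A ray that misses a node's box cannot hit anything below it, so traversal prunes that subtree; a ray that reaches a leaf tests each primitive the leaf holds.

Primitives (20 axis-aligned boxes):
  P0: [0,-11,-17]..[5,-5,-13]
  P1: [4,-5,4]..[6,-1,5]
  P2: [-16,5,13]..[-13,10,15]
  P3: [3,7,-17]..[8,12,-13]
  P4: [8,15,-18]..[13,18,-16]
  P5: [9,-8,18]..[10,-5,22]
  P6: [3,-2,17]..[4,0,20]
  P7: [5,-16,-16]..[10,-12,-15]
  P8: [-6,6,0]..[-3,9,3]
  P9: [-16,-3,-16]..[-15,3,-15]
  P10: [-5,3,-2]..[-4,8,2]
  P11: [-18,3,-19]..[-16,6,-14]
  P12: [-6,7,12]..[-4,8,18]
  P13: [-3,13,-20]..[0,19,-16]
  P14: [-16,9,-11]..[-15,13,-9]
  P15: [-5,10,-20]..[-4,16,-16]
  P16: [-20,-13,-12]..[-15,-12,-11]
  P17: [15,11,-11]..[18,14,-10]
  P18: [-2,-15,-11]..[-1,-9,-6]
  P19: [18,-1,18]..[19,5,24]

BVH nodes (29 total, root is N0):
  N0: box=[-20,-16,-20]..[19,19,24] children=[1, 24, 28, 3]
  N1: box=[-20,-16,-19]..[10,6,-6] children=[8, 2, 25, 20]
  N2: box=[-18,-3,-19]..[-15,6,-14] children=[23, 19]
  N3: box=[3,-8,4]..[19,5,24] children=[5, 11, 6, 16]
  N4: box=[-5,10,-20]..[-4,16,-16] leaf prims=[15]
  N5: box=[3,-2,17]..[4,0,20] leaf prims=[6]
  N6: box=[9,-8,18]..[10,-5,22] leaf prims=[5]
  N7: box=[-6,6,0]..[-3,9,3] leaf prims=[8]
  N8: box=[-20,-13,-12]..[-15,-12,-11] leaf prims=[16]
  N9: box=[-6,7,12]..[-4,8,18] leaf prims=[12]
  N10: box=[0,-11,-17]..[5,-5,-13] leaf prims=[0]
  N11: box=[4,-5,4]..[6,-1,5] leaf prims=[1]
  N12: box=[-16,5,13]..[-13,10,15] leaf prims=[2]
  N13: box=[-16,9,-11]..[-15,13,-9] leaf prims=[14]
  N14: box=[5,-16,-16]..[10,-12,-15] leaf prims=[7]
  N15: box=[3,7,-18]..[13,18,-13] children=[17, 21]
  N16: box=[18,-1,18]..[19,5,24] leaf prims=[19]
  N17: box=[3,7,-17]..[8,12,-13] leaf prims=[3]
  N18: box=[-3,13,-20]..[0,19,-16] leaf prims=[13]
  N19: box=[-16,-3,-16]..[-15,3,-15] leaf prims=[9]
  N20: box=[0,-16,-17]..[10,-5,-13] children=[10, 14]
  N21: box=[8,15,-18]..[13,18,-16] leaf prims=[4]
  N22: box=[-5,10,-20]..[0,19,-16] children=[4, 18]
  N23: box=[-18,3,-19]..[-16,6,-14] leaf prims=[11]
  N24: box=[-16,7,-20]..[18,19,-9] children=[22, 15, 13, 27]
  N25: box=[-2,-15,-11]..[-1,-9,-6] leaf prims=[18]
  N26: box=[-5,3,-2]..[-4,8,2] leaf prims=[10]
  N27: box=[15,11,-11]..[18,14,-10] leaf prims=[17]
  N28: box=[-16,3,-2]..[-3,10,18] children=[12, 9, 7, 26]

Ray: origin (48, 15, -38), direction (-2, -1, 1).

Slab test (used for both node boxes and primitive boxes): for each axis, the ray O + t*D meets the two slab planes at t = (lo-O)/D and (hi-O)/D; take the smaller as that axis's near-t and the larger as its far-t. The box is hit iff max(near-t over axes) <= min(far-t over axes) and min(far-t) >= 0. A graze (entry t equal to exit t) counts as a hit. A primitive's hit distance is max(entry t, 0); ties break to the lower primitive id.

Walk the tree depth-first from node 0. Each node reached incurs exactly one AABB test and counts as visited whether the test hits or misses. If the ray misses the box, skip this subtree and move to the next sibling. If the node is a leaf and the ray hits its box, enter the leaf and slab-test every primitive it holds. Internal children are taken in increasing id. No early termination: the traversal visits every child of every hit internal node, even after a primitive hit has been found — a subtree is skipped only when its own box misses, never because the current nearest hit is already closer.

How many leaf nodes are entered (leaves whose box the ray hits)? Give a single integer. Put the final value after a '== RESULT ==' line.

Trace the traversal:
N0 x:[29/2,34] y:[-4,31] z:[18,62] -> hit [18,31], descend [1, 3, 24, 28]
  N1 x:[19,34] y:[9,31] z:[19,32] -> hit [19,31], descend [2, 8, 20, 25]
    N2 x:[63/2,33] y:[9,18] z:[19,24] -> miss, prune
    N8 x:[63/2,34] y:[27,28] z:[26,27] -> miss, prune
    N20 x:[19,24] y:[20,31] z:[21,25] -> hit [21,24], descend [10, 14]
      N10 x:[43/2,24] y:[20,26] z:[21,25] -> hit [43/2,24] leaf, test {P0@t=43/2}
      N14 x:[19,43/2] y:[27,31] z:[22,23] -> miss, prune
    N25 x:[49/2,25] y:[24,30] z:[27,32] -> miss, prune
  N3 x:[29/2,45/2] y:[10,23] z:[42,62] -> miss, prune
  N24 x:[15,32] y:[-4,8] z:[18,29] -> miss, prune
  N28 x:[51/2,32] y:[5,12] z:[36,56] -> miss, prune

11 AABB tests over nodes [0, 1, 2, 8, 20, 10, 14, 25, 3, 24, 28]; 1 leaf entered; closest P0.

== RESULT ==
1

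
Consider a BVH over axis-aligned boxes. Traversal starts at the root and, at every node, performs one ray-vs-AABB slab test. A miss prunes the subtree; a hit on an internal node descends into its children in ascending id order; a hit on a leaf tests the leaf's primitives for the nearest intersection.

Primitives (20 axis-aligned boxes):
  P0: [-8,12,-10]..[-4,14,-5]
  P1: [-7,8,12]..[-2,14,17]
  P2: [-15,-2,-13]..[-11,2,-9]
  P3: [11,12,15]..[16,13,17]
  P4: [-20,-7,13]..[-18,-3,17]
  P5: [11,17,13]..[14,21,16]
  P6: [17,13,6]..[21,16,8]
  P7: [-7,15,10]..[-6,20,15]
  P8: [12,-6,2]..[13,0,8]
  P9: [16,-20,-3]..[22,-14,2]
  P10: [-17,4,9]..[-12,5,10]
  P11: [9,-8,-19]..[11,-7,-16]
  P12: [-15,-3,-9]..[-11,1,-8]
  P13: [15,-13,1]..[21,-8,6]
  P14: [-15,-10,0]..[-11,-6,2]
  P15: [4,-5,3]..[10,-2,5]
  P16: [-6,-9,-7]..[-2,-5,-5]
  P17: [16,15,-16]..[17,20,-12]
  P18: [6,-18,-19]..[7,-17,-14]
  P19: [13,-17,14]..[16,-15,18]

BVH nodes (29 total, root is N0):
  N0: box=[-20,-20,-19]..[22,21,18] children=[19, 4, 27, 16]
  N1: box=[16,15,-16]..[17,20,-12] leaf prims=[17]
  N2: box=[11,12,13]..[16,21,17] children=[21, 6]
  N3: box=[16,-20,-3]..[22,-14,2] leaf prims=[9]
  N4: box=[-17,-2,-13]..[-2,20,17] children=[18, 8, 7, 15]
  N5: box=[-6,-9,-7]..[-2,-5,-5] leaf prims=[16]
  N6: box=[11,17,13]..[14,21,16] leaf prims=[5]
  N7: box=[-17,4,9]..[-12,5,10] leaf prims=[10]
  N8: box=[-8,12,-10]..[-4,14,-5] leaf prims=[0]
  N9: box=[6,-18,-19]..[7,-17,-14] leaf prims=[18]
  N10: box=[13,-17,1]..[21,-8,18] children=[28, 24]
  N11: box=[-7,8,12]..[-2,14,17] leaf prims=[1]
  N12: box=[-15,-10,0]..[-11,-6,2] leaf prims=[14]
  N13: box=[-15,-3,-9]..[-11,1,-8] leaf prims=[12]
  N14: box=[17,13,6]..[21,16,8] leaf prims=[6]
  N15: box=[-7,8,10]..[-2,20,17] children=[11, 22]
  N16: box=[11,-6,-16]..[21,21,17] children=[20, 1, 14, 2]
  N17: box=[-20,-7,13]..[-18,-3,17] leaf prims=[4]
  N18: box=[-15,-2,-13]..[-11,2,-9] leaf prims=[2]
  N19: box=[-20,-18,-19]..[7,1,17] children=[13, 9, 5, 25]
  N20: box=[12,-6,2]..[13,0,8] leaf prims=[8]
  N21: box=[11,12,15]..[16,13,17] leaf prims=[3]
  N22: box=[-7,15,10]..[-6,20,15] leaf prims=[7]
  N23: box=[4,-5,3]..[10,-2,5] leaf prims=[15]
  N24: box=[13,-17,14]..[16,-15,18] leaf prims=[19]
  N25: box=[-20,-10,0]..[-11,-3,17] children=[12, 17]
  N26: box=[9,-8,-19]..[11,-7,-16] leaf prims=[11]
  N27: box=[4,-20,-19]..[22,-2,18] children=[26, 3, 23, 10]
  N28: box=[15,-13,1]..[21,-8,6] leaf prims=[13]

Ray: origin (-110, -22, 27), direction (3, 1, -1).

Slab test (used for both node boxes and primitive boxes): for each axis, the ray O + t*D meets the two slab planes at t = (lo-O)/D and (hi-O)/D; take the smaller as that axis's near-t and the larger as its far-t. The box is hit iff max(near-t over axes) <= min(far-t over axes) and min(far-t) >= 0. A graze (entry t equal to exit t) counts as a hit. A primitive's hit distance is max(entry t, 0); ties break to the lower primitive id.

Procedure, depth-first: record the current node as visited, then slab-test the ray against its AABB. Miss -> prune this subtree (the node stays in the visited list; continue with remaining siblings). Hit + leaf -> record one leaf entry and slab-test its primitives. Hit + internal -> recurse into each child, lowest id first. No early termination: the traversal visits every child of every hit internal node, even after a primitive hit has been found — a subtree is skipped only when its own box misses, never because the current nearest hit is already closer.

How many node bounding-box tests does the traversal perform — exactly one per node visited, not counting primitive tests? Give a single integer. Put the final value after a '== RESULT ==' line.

Traverse from the root:
N0 x:[30,44] y:[2,43] z:[9,46] -> hit [30,43], descend [4, 16, 19, 27]
  N4 x:[31,36] y:[20,42] z:[10,40] -> hit [31,36], descend [7, 8, 15, 18]
    N7 x:[31,98/3] y:[26,27] z:[17,18] -> miss, prune
    N8 x:[34,106/3] y:[34,36] z:[32,37] -> hit [34,106/3] leaf, test {P0@t=34}
    N15 x:[103/3,36] y:[30,42] z:[10,17] -> miss, prune
    N18 x:[95/3,33] y:[20,24] z:[36,40] -> miss, prune
  N16 x:[121/3,131/3] y:[16,43] z:[10,43] -> hit [121/3,43], descend [1, 2, 14, 20]
    N1 x:[42,127/3] y:[37,42] z:[39,43] -> hit [42,42] leaf, test {P17@t=42}
    N2 x:[121/3,42] y:[34,43] z:[10,14] -> miss, prune
    N14 x:[127/3,131/3] y:[35,38] z:[19,21] -> miss, prune
    N20 x:[122/3,41] y:[16,22] z:[19,25] -> miss, prune
  N19 x:[30,39] y:[4,23] z:[10,46] -> miss, prune
  N27 x:[38,44] y:[2,20] z:[9,46] -> miss, prune

order=[0, 4, 7, 8, 15, 18, 16, 1, 2, 14, 20, 19, 27]  |boxes|=13  |leaves|=2  hit=P0

== RESULT ==
13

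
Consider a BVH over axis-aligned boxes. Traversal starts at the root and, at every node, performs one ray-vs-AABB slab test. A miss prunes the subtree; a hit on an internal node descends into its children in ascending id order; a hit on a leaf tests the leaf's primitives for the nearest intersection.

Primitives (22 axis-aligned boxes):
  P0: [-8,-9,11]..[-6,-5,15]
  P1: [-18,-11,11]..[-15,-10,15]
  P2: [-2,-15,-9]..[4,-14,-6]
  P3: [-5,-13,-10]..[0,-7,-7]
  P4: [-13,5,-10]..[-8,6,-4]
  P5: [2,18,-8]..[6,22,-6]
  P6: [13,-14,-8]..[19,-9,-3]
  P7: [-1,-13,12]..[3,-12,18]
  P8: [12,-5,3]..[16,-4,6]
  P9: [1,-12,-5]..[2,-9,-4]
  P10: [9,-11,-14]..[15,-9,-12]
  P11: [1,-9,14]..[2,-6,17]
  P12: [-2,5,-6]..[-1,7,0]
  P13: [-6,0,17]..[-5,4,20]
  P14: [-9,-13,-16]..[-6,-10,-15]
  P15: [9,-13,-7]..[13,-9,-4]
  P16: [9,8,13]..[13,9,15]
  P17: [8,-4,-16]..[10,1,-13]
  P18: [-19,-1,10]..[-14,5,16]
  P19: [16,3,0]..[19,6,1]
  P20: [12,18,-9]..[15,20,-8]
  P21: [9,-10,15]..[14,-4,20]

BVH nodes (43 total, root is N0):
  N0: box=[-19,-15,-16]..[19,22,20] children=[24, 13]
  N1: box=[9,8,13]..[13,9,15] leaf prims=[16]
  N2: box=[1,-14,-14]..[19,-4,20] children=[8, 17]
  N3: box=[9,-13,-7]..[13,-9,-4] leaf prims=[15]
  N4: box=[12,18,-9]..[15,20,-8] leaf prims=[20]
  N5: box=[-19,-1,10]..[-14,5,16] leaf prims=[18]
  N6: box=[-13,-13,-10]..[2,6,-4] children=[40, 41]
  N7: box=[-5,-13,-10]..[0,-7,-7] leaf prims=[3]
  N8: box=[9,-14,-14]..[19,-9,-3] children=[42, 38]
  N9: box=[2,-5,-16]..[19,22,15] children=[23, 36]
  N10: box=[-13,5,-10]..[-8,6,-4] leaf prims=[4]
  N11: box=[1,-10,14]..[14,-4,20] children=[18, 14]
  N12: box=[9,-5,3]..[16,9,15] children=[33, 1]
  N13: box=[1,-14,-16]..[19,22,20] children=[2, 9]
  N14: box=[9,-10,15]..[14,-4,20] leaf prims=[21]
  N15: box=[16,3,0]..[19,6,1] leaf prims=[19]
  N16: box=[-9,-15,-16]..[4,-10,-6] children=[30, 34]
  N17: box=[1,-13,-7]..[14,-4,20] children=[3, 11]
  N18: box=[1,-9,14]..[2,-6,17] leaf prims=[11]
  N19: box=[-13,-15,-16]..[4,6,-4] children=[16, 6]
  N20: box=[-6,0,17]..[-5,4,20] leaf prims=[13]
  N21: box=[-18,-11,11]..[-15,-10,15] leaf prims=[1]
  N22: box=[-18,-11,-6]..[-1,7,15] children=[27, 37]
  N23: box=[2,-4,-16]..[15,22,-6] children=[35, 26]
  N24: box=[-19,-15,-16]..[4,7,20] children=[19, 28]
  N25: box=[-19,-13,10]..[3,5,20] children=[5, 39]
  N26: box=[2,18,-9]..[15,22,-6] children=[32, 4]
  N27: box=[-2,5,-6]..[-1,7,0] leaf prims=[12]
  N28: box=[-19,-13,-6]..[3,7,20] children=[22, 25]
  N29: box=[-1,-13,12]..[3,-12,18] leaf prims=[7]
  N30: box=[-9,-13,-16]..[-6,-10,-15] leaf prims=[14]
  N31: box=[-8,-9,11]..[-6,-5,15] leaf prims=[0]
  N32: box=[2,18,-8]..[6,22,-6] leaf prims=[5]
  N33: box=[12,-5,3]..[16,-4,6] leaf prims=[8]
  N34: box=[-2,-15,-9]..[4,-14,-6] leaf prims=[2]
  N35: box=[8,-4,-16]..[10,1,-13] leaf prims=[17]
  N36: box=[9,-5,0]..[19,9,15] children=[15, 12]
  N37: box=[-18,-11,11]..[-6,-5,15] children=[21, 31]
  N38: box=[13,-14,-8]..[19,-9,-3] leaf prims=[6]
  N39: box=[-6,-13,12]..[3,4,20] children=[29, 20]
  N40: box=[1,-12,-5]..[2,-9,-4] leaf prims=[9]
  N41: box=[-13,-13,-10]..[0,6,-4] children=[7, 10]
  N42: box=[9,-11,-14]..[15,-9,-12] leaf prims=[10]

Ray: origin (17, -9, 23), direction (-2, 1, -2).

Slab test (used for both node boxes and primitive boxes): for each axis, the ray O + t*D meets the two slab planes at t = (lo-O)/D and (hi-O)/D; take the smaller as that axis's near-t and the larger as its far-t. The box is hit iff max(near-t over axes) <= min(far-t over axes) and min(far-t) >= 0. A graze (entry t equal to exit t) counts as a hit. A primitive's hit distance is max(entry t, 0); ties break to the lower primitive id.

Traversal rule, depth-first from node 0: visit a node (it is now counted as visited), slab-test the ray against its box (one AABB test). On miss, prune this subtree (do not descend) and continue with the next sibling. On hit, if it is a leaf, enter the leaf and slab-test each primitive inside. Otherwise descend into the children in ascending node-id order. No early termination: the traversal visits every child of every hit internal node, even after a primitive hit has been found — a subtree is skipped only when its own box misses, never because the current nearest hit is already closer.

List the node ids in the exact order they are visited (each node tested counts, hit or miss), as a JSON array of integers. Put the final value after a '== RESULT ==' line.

Traverse from the root:
N0 x:[-1,18] y:[-6,31] z:[3/2,39/2] -> hit [3/2,18], descend [13, 24]
  N13 x:[-1,8] y:[-5,31] z:[3/2,39/2] -> hit [3/2,8], descend [2, 9]
    N2 x:[-1,8] y:[-5,5] z:[3/2,37/2] -> hit [3/2,5], descend [8, 17]
      N8 x:[-1,4] y:[-5,0] z:[13,37/2] -> miss, prune
      N17 x:[3/2,8] y:[-4,5] z:[3/2,15] -> hit [3/2,5], descend [3, 11]
        N3 x:[2,4] y:[-4,0] z:[27/2,15] -> miss, prune
        N11 x:[3/2,8] y:[-1,5] z:[3/2,9/2] -> hit [3/2,9/2], descend [14, 18]
          N14 x:[3/2,4] y:[-1,5] z:[3/2,4] -> hit [3/2,4] leaf, test {P21@t=3/2}
          N18 x:[15/2,8] y:[0,3] z:[3,9/2] -> miss, prune
    N9 x:[-1,15/2] y:[4,31] z:[4,39/2] -> hit [4,15/2], descend [23, 36]
      N23 x:[1,15/2] y:[5,31] z:[29/2,39/2] -> miss, prune
      N36 x:[-1,4] y:[4,18] z:[4,23/2] -> hit [4,4], descend [12, 15]
        N12 x:[1/2,4] y:[4,18] z:[4,10] -> hit [4,4], descend [1, 33]
          N1 x:[2,4] y:[17,18] z:[4,5] -> miss, prune
          N33 x:[1/2,5/2] y:[4,5] z:[17/2,10] -> miss, prune
        N15 x:[-1,1/2] y:[12,15] z:[11,23/2] -> miss, prune
  N24 x:[13/2,18] y:[-6,16] z:[3/2,39/2] -> hit [13/2,16], descend [19, 28]
    N19 x:[13/2,15] y:[-6,15] z:[27/2,39/2] -> hit [27/2,15], descend [6, 16]
      N6 x:[15/2,15] y:[-4,15] z:[27/2,33/2] -> hit [27/2,15], descend [40, 41]
        N40 x:[15/2,8] y:[-3,0] z:[27/2,14] -> miss, prune
        N41 x:[17/2,15] y:[-4,15] z:[27/2,33/2] -> hit [27/2,15], descend [7, 10]
          N7 x:[17/2,11] y:[-4,2] z:[15,33/2] -> miss, prune
          N10 x:[25/2,15] y:[14,15] z:[27/2,33/2] -> hit [14,15] leaf, test {P4@t=14}
      N16 x:[13/2,13] y:[-6,-1] z:[29/2,39/2] -> miss, prune
    N28 x:[7,18] y:[-4,16] z:[3/2,29/2] -> hit [7,29/2], descend [22, 25]
      N22 x:[9,35/2] y:[-2,16] z:[4,29/2] -> hit [9,29/2], descend [27, 37]
        N27 x:[9,19/2] y:[14,16] z:[23/2,29/2] -> miss, prune
        N37 x:[23/2,35/2] y:[-2,4] z:[4,6] -> miss, prune
      N25 x:[7,18] y:[-4,14] z:[3/2,13/2] -> miss, prune

Visited [0, 13, 2, 8, 17, 3, 11, 14, 18, 9, 23, 36, 12, 1, 33, 15, 24, 19, 6, 40, 41, 7, 10, 16, 28, 22, 27, 37, 25]. Tests: 29 box, 2 leaf. Nearest: P21.

== RESULT ==
[0, 13, 2, 8, 17, 3, 11, 14, 18, 9, 23, 36, 12, 1, 33, 15, 24, 19, 6, 40, 41, 7, 10, 16, 28, 22, 27, 37, 25]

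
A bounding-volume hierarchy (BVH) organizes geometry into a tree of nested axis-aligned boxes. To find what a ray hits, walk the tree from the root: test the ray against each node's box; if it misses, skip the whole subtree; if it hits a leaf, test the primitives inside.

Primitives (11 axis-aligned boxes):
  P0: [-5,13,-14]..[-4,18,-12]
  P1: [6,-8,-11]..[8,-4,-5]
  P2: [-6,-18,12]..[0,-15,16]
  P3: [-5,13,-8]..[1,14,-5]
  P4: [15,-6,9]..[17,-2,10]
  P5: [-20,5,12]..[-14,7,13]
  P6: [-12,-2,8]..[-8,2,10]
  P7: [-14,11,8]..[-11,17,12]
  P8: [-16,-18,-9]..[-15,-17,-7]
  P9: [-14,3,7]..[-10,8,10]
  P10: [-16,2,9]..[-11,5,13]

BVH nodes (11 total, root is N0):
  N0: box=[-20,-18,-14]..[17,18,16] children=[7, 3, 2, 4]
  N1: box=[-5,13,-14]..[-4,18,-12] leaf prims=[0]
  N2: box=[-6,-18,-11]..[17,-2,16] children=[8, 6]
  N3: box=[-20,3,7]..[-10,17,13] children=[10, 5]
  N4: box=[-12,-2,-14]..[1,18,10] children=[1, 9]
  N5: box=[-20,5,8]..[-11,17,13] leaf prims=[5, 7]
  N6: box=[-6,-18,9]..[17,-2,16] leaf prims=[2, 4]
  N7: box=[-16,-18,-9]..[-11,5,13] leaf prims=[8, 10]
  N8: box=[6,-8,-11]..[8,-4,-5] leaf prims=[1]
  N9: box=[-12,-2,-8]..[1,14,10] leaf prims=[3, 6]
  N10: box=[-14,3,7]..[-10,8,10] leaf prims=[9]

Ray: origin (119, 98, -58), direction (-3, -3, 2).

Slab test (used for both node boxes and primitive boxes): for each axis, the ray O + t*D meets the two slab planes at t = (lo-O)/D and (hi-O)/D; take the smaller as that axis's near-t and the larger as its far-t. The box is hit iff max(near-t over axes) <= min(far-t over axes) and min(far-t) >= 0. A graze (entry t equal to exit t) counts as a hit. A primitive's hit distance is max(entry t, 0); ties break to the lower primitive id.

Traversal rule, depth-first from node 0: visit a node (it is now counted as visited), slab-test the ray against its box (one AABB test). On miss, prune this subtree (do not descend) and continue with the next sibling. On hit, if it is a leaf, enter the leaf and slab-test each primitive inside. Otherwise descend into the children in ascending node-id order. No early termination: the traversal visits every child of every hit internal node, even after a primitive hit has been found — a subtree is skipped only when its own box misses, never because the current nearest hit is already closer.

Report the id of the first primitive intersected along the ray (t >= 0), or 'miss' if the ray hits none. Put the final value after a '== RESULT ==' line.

Trace the traversal:
N0 x:[34,139/3] y:[80/3,116/3] z:[22,37] -> hit [34,37], descend [2, 3, 4, 7]
  N2 x:[34,125/3] y:[100/3,116/3] z:[47/2,37] -> hit [34,37], descend [6, 8]
    N6 x:[34,125/3] y:[100/3,116/3] z:[67/2,37] -> hit [34,37] leaf, test {P2(miss), P4@t=34}
    N8 x:[37,113/3] y:[34,106/3] z:[47/2,53/2] -> miss, prune
  N3 x:[43,139/3] y:[27,95/3] z:[65/2,71/2] -> miss, prune
  N4 x:[118/3,131/3] y:[80/3,100/3] z:[22,34] -> miss, prune
  N7 x:[130/3,45] y:[31,116/3] z:[49/2,71/2] -> miss, prune

7 AABB tests over nodes [0, 2, 6, 8, 3, 4, 7]; 1 leaf entered; closest P4.

== RESULT ==
4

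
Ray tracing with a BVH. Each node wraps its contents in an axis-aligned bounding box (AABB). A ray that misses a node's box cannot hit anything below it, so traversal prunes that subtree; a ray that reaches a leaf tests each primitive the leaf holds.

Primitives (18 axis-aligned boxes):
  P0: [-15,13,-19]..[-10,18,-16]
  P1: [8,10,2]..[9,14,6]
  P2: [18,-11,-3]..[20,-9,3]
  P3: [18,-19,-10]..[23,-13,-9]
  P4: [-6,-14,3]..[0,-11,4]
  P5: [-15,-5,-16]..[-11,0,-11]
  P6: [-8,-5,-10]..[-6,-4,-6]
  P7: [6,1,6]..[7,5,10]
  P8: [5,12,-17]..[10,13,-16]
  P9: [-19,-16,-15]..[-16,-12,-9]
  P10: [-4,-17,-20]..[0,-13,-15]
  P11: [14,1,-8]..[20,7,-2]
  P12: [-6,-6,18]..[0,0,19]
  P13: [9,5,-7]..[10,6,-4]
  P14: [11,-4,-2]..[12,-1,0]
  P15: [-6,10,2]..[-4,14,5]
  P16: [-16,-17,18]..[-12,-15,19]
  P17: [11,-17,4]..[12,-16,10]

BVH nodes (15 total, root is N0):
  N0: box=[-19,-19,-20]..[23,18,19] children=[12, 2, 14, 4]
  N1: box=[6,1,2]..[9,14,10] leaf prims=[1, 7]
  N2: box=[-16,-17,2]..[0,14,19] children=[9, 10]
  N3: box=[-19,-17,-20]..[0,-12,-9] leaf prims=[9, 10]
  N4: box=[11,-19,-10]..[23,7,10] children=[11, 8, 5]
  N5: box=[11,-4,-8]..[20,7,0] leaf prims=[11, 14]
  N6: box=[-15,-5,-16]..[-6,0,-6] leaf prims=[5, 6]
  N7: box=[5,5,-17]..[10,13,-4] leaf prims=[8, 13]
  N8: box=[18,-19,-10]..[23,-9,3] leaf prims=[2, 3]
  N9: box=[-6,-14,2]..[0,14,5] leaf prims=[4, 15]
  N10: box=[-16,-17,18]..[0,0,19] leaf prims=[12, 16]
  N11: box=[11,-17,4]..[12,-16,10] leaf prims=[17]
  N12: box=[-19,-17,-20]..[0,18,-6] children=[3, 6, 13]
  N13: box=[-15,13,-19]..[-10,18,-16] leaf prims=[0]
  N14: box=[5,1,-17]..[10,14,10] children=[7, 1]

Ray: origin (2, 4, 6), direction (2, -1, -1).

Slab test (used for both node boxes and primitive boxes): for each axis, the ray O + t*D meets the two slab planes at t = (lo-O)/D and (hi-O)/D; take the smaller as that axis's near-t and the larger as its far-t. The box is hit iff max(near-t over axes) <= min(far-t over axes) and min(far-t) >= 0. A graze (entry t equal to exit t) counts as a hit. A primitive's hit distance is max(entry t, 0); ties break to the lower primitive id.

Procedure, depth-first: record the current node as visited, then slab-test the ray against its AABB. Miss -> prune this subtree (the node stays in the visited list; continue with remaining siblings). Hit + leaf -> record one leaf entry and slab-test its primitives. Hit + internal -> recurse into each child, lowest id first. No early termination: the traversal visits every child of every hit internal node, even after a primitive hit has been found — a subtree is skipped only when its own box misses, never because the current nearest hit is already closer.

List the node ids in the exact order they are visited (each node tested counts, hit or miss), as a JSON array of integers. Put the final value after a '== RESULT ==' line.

Walk:
N0 x:[-21/2,21/2] y:[-14,23] z:[-13,26] -> hit [-21/2,21/2], descend [2, 4, 12, 14]
  N2 x:[-9,-1] y:[-10,21] z:[-13,4] -> miss, prune
  N4 x:[9/2,21/2] y:[-3,23] z:[-4,16] -> hit [9/2,21/2], descend [5, 8, 11]
    N5 x:[9/2,9] y:[-3,8] z:[6,14] -> hit [6,8] leaf, test {P11(miss), P14(miss)}
    N8 x:[8,21/2] y:[13,23] z:[3,16] -> miss, prune
    N11 x:[9/2,5] y:[20,21] z:[-4,2] -> miss, prune
  N12 x:[-21/2,-1] y:[-14,21] z:[12,26] -> miss, prune
  N14 x:[3/2,4] y:[-10,3] z:[-4,23] -> hit [3/2,3], descend [1, 7]
    N1 x:[2,7/2] y:[-10,3] z:[-4,4] -> hit [2,3] leaf, test {P1(miss), P7(miss)}
    N7 x:[3/2,4] y:[-9,-1] z:[10,23] -> miss, prune

Summary -> nodes [0, 2, 4, 5, 8, 11, 12, 14, 1, 7]; box-tests=10; leaf-entries=2; first=miss

== RESULT ==
[0, 2, 4, 5, 8, 11, 12, 14, 1, 7]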